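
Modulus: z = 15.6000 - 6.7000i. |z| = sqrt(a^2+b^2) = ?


|z| = sqrt(15.6^2 + (-6.7)^2) = sqrt(243.36 + 44.89) = sqrt(288.25) = 16.9779

|z| = 16.9779


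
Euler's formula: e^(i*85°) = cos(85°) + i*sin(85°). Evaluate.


cos(85°) = 0.0872
sin(85°) = 0.9962

e^(i*85°) = 0.0872 + 0.9962i


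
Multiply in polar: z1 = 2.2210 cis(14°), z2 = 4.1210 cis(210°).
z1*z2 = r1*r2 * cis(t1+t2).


r = 2.2210 * 4.1210 = 9.1527
theta = 14° + 210° = 224° = 224° (mod 360)

9.1527 cis(224°)


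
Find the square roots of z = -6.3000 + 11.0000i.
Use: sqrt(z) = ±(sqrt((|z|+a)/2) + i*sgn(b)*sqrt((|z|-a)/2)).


|z| = sqrt(39.69+121) = 12.6764
sqrt((|z|+a)/2) = sqrt((12.6764+(-6.3))/2) = sqrt(3.1882) = 1.7855
sqrt((|z|-a)/2) = sqrt((12.6764-(-6.3))/2) = sqrt(9.4882) = 3.0803

±(1.7855 + 3.0803i) i.e. 1.7855 + 3.0803i and -1.7855 - 3.0803i


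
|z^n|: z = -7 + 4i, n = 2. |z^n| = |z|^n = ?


|z| = sqrt(49+16) = sqrt(65) = 8.0623
|z^2| = |z|^2 = (sqrt(65))^2 = 65

|z^2| = 65


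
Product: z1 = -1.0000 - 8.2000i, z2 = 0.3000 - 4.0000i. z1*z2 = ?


Real = -1*0.3 - (-8.2)*(-4) = -0.3 - 32.8 = -33.1
Imag = -1*(-4) + 0.3*(-8.2) = 4 - (2.46) = 1.54

-33.1000 + 1.5400i


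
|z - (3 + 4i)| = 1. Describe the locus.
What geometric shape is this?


|z - z0| = r is a circle with center z0 and radius r.
Center = (3, 4), radius = 1

Circle with center (3, 4) and radius 1


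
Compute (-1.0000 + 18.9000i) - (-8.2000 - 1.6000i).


Real: -1 + 8.2 = 7.2
Imag: 18.9 + 1.6 = 20.5

7.2000 + 20.5000i


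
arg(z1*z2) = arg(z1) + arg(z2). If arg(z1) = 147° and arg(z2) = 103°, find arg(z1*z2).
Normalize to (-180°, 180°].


arg(z1*z2) = 147° + 103° = 250°
Normalized to (-180°, 180°]: -110°

-110°


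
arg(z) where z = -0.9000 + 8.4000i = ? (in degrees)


Re = -0.9, Im = 8.4
arg = atan2(8.4, -0.9) = 96.1155 degrees

arg(z) = 96.1155 degrees


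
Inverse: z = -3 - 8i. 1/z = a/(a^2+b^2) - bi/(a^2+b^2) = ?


|z|^2 = 9+64 = 73
1/z = (-3 + 8i)/73

1/z = -0.0411 + 0.1096i


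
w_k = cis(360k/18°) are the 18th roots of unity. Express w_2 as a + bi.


Angle = 360*2/18 = 40°
a = cos(40°) = 0.7660
b = sin(40°) = 0.6428

0.7660 + 0.6428i


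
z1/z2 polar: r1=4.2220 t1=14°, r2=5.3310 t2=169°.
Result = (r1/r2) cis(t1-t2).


r = 4.2220 / 5.3310 = 0.7920
theta = 14° - 169° = -155° = 205° (mod 360)

0.7920 cis(205°)


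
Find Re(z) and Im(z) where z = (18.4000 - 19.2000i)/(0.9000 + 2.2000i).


Multiply by conjugate: (18.4000 - 19.2000i)(0.9000 - 2.2000i) / (0.9^2 + 2.2^2)
Numerator real = 18.4*0.9 - (19.2)*2.2 = -25.68
Numerator imag = -19.2*0.9 - 18.4*2.2 = -57.76
Denominator = 5.65
Re(z) = -25.68/5.65 = -4.5451
Im(z) = -57.76/5.65 = -10.2230

Re(z) = -4.5451, Im(z) = -10.2230


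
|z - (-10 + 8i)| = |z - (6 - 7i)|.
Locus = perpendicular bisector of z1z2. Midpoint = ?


Equal distances means the locus is the perpendicular bisector of z1 and z2.
Midpoint = ((-10+6)/2, (8+(-7))/2) = (-2.0000, 0.5000)

Perpendicular bisector through (-2.0000, 0.5000)


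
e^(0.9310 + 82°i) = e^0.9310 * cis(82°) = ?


e^0.9310 = 2.5370
cos(82°) = 0.13917
sin(82°) = 0.9903
Real = 2.5370*0.13917 = 0.3531
Imag = 2.5370*0.9903 = 2.5124

0.3531 + 2.5124i


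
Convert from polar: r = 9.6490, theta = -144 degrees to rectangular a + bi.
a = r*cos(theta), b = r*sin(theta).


a = 9.6490*cos(-144°) = 9.6490*(-0.80902) = -7.8062
b = 9.6490*sin(-144°) = 9.6490*(-0.587785) = -5.6715

-7.8062 - 5.6715i


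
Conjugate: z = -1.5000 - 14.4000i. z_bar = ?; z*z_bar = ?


z_bar = -1.5000 + 14.4000i
z*z_bar = (-1.5)^2 + (-14.4)^2 = 2.25 + 207.36 = 209.61

z_bar = -1.5000 + 14.4000i, z*z_bar = 209.61


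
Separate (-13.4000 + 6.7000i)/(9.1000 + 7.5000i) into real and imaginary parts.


Multiply by conjugate: (-13.4000 + 6.7000i)(9.1000 - 7.5000i) / (9.1^2 + 7.5^2)
Numerator real = -13.4*9.1 + 6.7*7.5 = -71.69
Numerator imag = 6.7*9.1 - (-13.4)*7.5 = 161.47
Denominator = 139.06
Re(z) = -71.69/139.06 = -0.5155
Im(z) = 161.47/139.06 = 1.1612

Re(z) = -0.5155, Im(z) = 1.1612


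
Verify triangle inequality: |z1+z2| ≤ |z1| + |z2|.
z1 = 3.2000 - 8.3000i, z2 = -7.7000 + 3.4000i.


|z1| = sqrt(3.2^2 + (-8.3)^2) = sqrt(79.13) = 8.8955
|z2| = sqrt((-7.7)^2 + 3.4^2) = sqrt(70.85) = 8.4172
z1+z2 = -4.5000 - 4.9000i
|z1+z2| = sqrt(44.26) = 6.6528
|z1|+|z2| = 8.8955 + 8.4172 = 17.3127

|z1+z2| = 6.6528 ≤ |z1|+|z2| = 17.3127 (verified)


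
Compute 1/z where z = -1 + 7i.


|z|^2 = 1+49 = 50
1/z = (-1 - 7i)/50

1/z = -0.0200 - 0.1400i


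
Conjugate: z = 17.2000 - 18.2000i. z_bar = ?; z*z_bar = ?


z_bar = 17.2000 + 18.2000i
z*z_bar = 17.2^2 + (-18.2)^2 = 295.84 + 331.24 = 627.08

z_bar = 17.2000 + 18.2000i, z*z_bar = 627.08


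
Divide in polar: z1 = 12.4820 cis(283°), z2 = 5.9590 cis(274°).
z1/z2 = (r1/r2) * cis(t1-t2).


r = 12.4820 / 5.9590 = 2.0946
theta = 283° - 274° = 9° = 9° (mod 360)

2.0946 cis(9°)


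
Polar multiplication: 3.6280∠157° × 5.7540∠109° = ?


r = 3.6280 * 5.7540 = 20.8755
theta = 157° + 109° = 266° = 266° (mod 360)

20.8755 cis(266°)


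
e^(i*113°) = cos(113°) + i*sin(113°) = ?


cos(113°) = -0.3907
sin(113°) = 0.9205

e^(i*113°) = -0.3907 + 0.9205i


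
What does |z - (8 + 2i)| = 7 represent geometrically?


|z - z0| = r is a circle with center z0 and radius r.
Center = (8, 2), radius = 7

Circle with center (8, 2) and radius 7


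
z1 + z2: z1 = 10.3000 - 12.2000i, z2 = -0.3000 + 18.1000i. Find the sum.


Real: 10.3 - 0.3 = 10
Imag: -12.2 + 18.1 = 5.9

10.0000 + 5.9000i


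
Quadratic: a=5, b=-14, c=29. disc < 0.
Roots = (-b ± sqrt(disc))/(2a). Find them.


disc = (-14)^2 - 4*5*29 = 196 - 580 = -384
sqrt(|disc|) = sqrt(384) = 19.5959
Real part = 14/(2*5) = 1.4000
Imag part = 19.5959/(2*5) = 1.9596

1.4000 ± 1.9596i


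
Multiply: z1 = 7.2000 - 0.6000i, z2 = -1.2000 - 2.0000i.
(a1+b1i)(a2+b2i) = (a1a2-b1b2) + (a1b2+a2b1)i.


Real = 7.2*(-1.2) - (-0.6)*(-2) = -8.64 - 1.2 = -9.84
Imag = 7.2*(-2) - (1.2)*(-0.6) = -14.4 + 0.72 = -13.68

-9.8400 - 13.6800i


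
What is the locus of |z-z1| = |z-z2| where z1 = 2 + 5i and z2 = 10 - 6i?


Equal distances means the locus is the perpendicular bisector of z1 and z2.
Midpoint = ((2+10)/2, (5+(-6))/2) = (6.0000, -0.5000)

Perpendicular bisector through (6.0000, -0.5000)


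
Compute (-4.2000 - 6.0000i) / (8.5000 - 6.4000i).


Conjugate of z2 = 8.5000 + 6.4000i
Numerator: (-4.2000 - 6.0000i)(8.5000 + 6.4000i) = 2.7000 - 77.8800i
Denominator: 8.5^2 + (-6.4)^2 = 113.21
Result = (2.7000 - 77.8800i)/113.21

0.0238 - 0.6879i


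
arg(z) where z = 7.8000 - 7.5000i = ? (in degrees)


Re = 7.8, Im = -7.5
arg = atan2(-7.5, 7.8) = -43.8767 degrees

arg(z) = -43.8767 degrees


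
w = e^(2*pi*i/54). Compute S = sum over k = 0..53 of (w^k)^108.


The roots are w_k = w^k with w = e^(2*pi*i/54), and (w^k)^108 = (w^108)^k.
So S = 1 + u + u^2 + ... + u^(53) with u = w^108.
108 = 2*54 + 0, so 108 is a multiple of 54 and u = (w^54)^2 = 1.
Every one of the 54 terms equals 1: S = 54

S = 54


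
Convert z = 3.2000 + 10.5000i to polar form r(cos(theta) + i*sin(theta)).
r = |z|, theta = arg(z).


r = sqrt(10.24+110.25) = sqrt(120.49) = 10.9768
theta = atan2(10.5, 3.2) = 73.0508 degrees

r = 10.9768, theta = 73.0508 degrees


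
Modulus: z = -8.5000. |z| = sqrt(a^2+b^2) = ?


|z| = sqrt((-8.5)^2 + 0^2) = sqrt(72.25 + 0) = sqrt(72.25) = 8.5000

|z| = 8.5000


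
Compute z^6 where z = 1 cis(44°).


r^6 = 1^6 = 1
n*theta = 6*44° = 264° = 264° (mod 360)
a = 1*cos(264°) = -0.1045
b = 1*sin(264°) = -0.9945

1 cis(264°) = -0.1045 - 0.9945i


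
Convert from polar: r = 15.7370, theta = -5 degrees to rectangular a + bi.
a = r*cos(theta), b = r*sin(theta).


a = 15.7370*cos(-5°) = 15.7370*0.996195 = 15.6771
b = 15.7370*sin(-5°) = 15.7370*(-0.08716) = -1.3716

15.6771 - 1.3716i


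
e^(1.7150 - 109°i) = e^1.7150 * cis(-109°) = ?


e^1.7150 = 5.5567
cos(-109°) = -0.32557
sin(-109°) = -0.9455
Real = 5.5567*(-0.32557) = -1.8091
Imag = 5.5567*(-0.9455) = -5.2539

-1.8091 - 5.2539i


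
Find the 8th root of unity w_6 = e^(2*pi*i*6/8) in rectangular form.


Angle = 360*6/8 = 270°
a = cos(270°) = 0
b = sin(270°) = -1.0000

0 - 1.0000i


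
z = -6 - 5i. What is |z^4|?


|z| = sqrt(36+25) = sqrt(61) = 7.8102
|z^4| = |z|^4 = (sqrt(61))^4 = 61^2 = 3721

|z^4| = 3721


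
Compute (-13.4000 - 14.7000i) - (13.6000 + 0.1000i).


Real: -13.4 - 13.6 = -27
Imag: -14.7 - 0.1 = -14.8

-27.0000 - 14.8000i


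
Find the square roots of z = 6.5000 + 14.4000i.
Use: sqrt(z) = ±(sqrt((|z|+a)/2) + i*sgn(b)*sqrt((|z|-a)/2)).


|z| = sqrt(42.25+207.36) = 15.7991
sqrt((|z|+a)/2) = sqrt((15.7991+6.5)/2) = sqrt(11.1495) = 3.3391
sqrt((|z|-a)/2) = sqrt((15.7991-6.5)/2) = sqrt(4.6495) = 2.1563

±(3.3391 + 2.1563i) i.e. 3.3391 + 2.1563i and -3.3391 - 2.1563i


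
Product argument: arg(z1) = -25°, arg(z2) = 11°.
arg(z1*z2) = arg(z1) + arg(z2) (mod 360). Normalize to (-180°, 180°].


arg(z1*z2) = -25° + 11° = -14°
Normalized to (-180°, 180°]: -14°

-14°


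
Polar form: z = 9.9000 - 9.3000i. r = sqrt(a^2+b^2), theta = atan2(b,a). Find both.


r = sqrt(98.01+86.49) = sqrt(184.5) = 13.5831
theta = atan2(-9.3, 9.9) = -43.2101 degrees

r = 13.5831, theta = -43.2101 degrees


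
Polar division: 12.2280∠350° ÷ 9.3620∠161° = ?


r = 12.2280 / 9.3620 = 1.3061
theta = 350° - 161° = 189° = 189° (mod 360)

1.3061 cis(189°)


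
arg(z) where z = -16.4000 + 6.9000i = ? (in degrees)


Re = -16.4, Im = 6.9
arg = atan2(6.9, -16.4) = 157.1820 degrees

arg(z) = 157.1820 degrees


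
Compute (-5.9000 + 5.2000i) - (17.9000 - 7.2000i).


Real: -5.9 - 17.9 = -23.8
Imag: 5.2 + 7.2 = 12.4

-23.8000 + 12.4000i


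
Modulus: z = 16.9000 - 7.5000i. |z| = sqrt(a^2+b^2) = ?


|z| = sqrt(16.9^2 + (-7.5)^2) = sqrt(285.61 + 56.25) = sqrt(341.86) = 18.4895

|z| = 18.4895


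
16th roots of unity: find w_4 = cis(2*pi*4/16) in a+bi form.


Angle = 360*4/16 = 90°
a = cos(90°) = 0
b = sin(90°) = 1.0000

0 + 1.0000i


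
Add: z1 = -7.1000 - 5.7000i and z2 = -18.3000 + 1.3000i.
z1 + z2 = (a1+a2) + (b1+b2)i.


Real: -7.1 - 18.3 = -25.4
Imag: -5.7 + 1.3 = -4.4

-25.4000 - 4.4000i


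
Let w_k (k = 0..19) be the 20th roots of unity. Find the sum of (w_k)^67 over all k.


The roots are w_k = w^k with w = e^(2*pi*i/20), and (w^k)^67 = (w^67)^k.
So S = 1 + u + u^2 + ... + u^(19) with u = w^67.
67 = 3*20 + 7, so 67 is not a multiple of 20: u = (w^20)^3 * w^7 = w^7 ≠ 1 (w is a primitive 20th root), while u^20 = (w^20)^67 = 1.
Geometric series: S = (1 - u^20)/(1 - u) = (1 - 1)/(1 - u) = 0

S = 0


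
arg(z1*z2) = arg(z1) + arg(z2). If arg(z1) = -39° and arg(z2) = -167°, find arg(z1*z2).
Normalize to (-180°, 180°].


arg(z1*z2) = -39° - 167° = -206°
Normalized to (-180°, 180°]: 154°

154°


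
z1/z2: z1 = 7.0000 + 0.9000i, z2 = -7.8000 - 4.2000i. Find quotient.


Conjugate of z2 = -7.8000 + 4.2000i
Numerator: (7.0000 + 0.9000i)(-7.8000 + 4.2000i) = -58.3800 + 22.3800i
Denominator: (-7.8)^2 + (-4.2)^2 = 78.48
Result = (-58.3800 + 22.3800i)/78.48

-0.7439 + 0.2852i


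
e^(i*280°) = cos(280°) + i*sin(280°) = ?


cos(280°) = 0.1736
sin(280°) = -0.9848

e^(i*280°) = 0.1736 - 0.9848i


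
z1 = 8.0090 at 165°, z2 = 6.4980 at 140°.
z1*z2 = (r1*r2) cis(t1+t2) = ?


r = 8.0090 * 6.4980 = 52.0425
theta = 165° + 140° = 305° = 305° (mod 360)

52.0425 cis(305°)


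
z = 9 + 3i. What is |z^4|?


|z| = sqrt(81+9) = sqrt(90) = 9.4868
|z^4| = |z|^4 = (sqrt(90))^4 = 90^2 = 8100

|z^4| = 8100


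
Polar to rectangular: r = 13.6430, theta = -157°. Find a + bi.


a = 13.6430*cos(-157°) = 13.6430*(-0.9205) = -12.5584
b = 13.6430*sin(-157°) = 13.6430*(-0.39073) = -5.3307

-12.5584 - 5.3307i


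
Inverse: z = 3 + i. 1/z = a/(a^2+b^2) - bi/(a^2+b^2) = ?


|z|^2 = 9+1 = 10
1/z = (3 - 1i)/10

1/z = 0.3000 - 0.1000i


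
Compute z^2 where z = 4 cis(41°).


r^2 = 4^2 = 16
n*theta = 2*41° = 82° = 82° (mod 360)
a = 16*cos(82°) = 2.2268
b = 16*sin(82°) = 15.8443

16 cis(82°) = 2.2268 + 15.8443i


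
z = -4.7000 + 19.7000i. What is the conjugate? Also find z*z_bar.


z_bar = -4.7000 - 19.7000i
z*z_bar = (-4.7)^2 + 19.7^2 = 22.09 + 388.09 = 410.18

z_bar = -4.7000 - 19.7000i, z*z_bar = 410.18


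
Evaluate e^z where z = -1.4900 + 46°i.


e^-1.4900 = 0.2254
cos(46°) = 0.6947
sin(46°) = 0.7193
Real = 0.2254*0.6947 = 0.1566
Imag = 0.2254*0.7193 = 0.1621

0.1566 + 0.1621i


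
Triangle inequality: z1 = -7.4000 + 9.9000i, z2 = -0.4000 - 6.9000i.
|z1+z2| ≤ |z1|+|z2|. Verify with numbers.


|z1| = sqrt((-7.4)^2 + 9.9^2) = sqrt(152.77) = 12.3600
|z2| = sqrt((-0.4)^2 + (-6.9)^2) = sqrt(47.77) = 6.9116
z1+z2 = -7.8000 + 3.0000i
|z1+z2| = sqrt(69.84) = 8.3570
|z1|+|z2| = 12.3600 + 6.9116 = 19.2716

|z1+z2| = 8.3570 ≤ |z1|+|z2| = 19.2716 (verified)


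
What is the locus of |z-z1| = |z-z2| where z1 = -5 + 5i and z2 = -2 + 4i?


Equal distances means the locus is the perpendicular bisector of z1 and z2.
Midpoint = ((-5+(-2))/2, (5+4)/2) = (-3.5000, 4.5000)

Perpendicular bisector through (-3.5000, 4.5000)


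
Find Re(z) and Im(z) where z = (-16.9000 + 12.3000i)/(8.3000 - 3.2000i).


Multiply by conjugate: (-16.9000 + 12.3000i)(8.3000 + 3.2000i) / (8.3^2 + (-3.2)^2)
Numerator real = -16.9*8.3 + 12.3*(-3.2) = -179.63
Numerator imag = 12.3*8.3 - (-16.9)*(-3.2) = 48.01
Denominator = 79.13
Re(z) = -179.63/79.13 = -2.2701
Im(z) = 48.01/79.13 = 0.6067

Re(z) = -2.2701, Im(z) = 0.6067


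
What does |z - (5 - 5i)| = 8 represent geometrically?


|z - z0| = r is a circle with center z0 and radius r.
Center = (5, -5), radius = 8

Circle with center (5, -5) and radius 8


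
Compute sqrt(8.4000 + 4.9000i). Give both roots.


|z| = sqrt(70.56+24.01) = 9.7247
sqrt((|z|+a)/2) = sqrt((9.7247+8.4)/2) = sqrt(9.0624) = 3.0104
sqrt((|z|-a)/2) = sqrt((9.7247-8.4)/2) = sqrt(0.6624) = 0.8139

±(3.0104 + 0.8139i) i.e. 3.0104 + 0.8139i and -3.0104 - 0.8139i


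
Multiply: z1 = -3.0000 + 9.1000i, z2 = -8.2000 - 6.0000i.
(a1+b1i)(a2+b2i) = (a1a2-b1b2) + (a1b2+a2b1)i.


Real = -3*(-8.2) - 9.1*(-6) = 24.6 - (-54.6) = 79.2
Imag = -3*(-6) - (8.2)*9.1 = 18 - (74.62) = -56.62

79.2000 - 56.6200i


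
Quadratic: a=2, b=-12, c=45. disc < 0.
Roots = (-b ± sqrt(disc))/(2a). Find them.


disc = (-12)^2 - 4*2*45 = 144 - 360 = -216
sqrt(|disc|) = sqrt(216) = 14.6969
Real part = 12/(2*2) = 3.0000
Imag part = 14.6969/(2*2) = 3.6742

3.0000 ± 3.6742i


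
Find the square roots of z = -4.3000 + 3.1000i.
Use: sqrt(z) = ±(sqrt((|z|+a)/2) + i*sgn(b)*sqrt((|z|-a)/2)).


|z| = sqrt(18.49+9.61) = 5.3009
sqrt((|z|+a)/2) = sqrt((5.3009+(-4.3))/2) = sqrt(0.5005) = 0.7074
sqrt((|z|-a)/2) = sqrt((5.3009-(-4.3))/2) = sqrt(4.8005) = 2.1910

±(0.7074 + 2.1910i) i.e. 0.7074 + 2.1910i and -0.7074 - 2.1910i


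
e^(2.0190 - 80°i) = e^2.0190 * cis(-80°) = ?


e^2.0190 = 7.5308
cos(-80°) = 0.17365
sin(-80°) = -0.98481
Real = 7.5308*0.17365 = 1.3077
Imag = 7.5308*(-0.98481) = -7.4164

1.3077 - 7.4164i


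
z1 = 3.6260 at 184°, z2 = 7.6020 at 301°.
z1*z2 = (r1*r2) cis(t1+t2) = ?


r = 3.6260 * 7.6020 = 27.5649
theta = 184° + 301° = 485° = 125° (mod 360)

27.5649 cis(125°)


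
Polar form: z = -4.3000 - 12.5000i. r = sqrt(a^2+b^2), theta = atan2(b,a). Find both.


r = sqrt(18.49+156.25) = sqrt(174.74) = 13.2189
theta = atan2(-12.5, -4.3) = -108.9832 degrees

r = 13.2189, theta = -108.9832 degrees


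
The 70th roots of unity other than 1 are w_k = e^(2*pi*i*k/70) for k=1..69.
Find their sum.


With w = e^(2*pi*i/70), all 70 of the 70th roots of unity w^0 = 1, w, ..., w^(69) sum to 0: 1 + w + ... + w^(69) = (1 - w^70)/(1 - w) = 0 since w^70 = 1, w ≠ 1.
Removing the root 1: w + w^2 + ... + w^(69) = 0 - 1 = -1

Sum = -1


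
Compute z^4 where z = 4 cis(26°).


r^4 = 4^4 = 256
n*theta = 4*26° = 104° = 104° (mod 360)
a = 256*cos(104°) = -61.9320
b = 256*sin(104°) = 248.3957

256 cis(104°) = -61.9320 + 248.3957i


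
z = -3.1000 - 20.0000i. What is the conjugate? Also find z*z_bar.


z_bar = -3.1000 + 20.0000i
z*z_bar = (-3.1)^2 + (-20)^2 = 9.61 + 400 = 409.61

z_bar = -3.1000 + 20.0000i, z*z_bar = 409.61


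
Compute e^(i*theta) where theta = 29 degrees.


cos(29°) = 0.8746
sin(29°) = 0.4848

e^(i*29°) = 0.8746 + 0.4848i


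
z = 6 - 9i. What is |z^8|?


|z| = sqrt(36+81) = sqrt(117) = 10.8167
|z^8| = |z|^8 = (sqrt(117))^8 = 117^4 = 187388721

|z^8| = 187388721


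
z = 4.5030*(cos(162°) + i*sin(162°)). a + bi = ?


a = 4.5030*cos(162°) = 4.5030*(-0.95106) = -4.2826
b = 4.5030*sin(162°) = 4.5030*0.30902 = 1.3915

-4.2826 + 1.3915i


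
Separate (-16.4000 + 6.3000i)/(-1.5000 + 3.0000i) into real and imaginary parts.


Multiply by conjugate: (-16.4000 + 6.3000i)(-1.5000 - 3.0000i) / ((-1.5)^2 + 3^2)
Numerator real = -16.4*(-1.5) + 6.3*3 = 43.5
Numerator imag = 6.3*(-1.5) - (-16.4)*3 = 39.75
Denominator = 11.25
Re(z) = 43.5/11.25 = 3.8667
Im(z) = 39.75/11.25 = 3.5333

Re(z) = 3.8667, Im(z) = 3.5333


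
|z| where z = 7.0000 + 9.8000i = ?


|z| = sqrt(7^2 + 9.8^2) = sqrt(49 + 96.04) = sqrt(145.04) = 12.0433

|z| = 12.0433


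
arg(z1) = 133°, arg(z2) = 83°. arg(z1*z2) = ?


arg(z1*z2) = 133° + 83° = 216°
Normalized to (-180°, 180°]: -144°

-144°


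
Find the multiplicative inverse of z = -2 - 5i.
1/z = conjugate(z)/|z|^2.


|z|^2 = 4+25 = 29
1/z = (-2 + 5i)/29

1/z = -0.0690 + 0.1724i


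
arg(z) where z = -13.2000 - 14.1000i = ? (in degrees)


Re = -13.2, Im = -14.1
arg = atan2(-14.1, -13.2) = -133.1118 degrees

arg(z) = -133.1118 degrees


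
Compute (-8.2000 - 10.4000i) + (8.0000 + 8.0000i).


Real: -8.2 + 8 = -0.2
Imag: -10.4 + 8 = -2.4

-0.2000 - 2.4000i


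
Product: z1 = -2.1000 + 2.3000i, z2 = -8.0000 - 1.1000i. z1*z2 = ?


Real = -2.1*(-8) - 2.3*(-1.1) = 16.8 - (-2.53) = 19.33
Imag = -2.1*(-1.1) - (8)*2.3 = 2.31 - (18.4) = -16.09

19.3300 - 16.0900i


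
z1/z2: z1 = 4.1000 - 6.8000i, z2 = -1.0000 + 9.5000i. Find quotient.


Conjugate of z2 = -1.0000 - 9.5000i
Numerator: (4.1000 - 6.8000i)(-1.0000 - 9.5000i) = -68.7000 - 32.1500i
Denominator: (-1)^2 + 9.5^2 = 91.25
Result = (-68.7000 - 32.1500i)/91.25

-0.7529 - 0.3523i


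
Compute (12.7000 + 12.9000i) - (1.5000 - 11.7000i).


Real: 12.7 - 1.5 = 11.2
Imag: 12.9 + 11.7 = 24.6

11.2000 + 24.6000i


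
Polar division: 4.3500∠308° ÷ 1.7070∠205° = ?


r = 4.3500 / 1.7070 = 2.5483
theta = 308° - 205° = 103° = 103° (mod 360)

2.5483 cis(103°)


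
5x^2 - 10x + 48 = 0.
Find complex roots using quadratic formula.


disc = (-10)^2 - 4*5*48 = 100 - 960 = -860
sqrt(|disc|) = sqrt(860) = 29.3258
Real part = 10/(2*5) = 1.0000
Imag part = 29.3258/(2*5) = 2.9326

1.0000 ± 2.9326i


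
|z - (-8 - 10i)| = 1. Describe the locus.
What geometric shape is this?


|z - z0| = r is a circle with center z0 and radius r.
Center = (-8, -10), radius = 1

Circle with center (-8, -10) and radius 1


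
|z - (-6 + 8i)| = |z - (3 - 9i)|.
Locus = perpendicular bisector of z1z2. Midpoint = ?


Equal distances means the locus is the perpendicular bisector of z1 and z2.
Midpoint = ((-6+3)/2, (8+(-9))/2) = (-1.5000, -0.5000)

Perpendicular bisector through (-1.5000, -0.5000)


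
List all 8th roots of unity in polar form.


The 8th roots of unity are cis(360k/8°) for k=0..7
Angle step = 360/8 = 45°
Primitive root: cis(45°)
Primitive root = 0.7071 + 0.7071i

8 roots at angles: 0°, 45°, 90°, 135°, 180°, 225°, 270°, 315°


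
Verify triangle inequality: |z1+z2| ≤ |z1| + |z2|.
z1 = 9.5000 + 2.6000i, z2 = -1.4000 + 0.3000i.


|z1| = sqrt(9.5^2 + 2.6^2) = sqrt(97.01) = 9.8494
|z2| = sqrt((-1.4)^2 + 0.3^2) = sqrt(2.05) = 1.4318
z1+z2 = 8.1000 + 2.9000i
|z1+z2| = sqrt(74.02) = 8.6035
|z1|+|z2| = 9.8494 + 1.4318 = 11.2812

|z1+z2| = 8.6035 ≤ |z1|+|z2| = 11.2812 (verified)


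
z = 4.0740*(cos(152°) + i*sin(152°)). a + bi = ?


a = 4.0740*cos(152°) = 4.0740*(-0.88295) = -3.5971
b = 4.0740*sin(152°) = 4.0740*0.46947 = 1.9126

-3.5971 + 1.9126i


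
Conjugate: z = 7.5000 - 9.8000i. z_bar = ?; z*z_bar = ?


z_bar = 7.5000 + 9.8000i
z*z_bar = 7.5^2 + (-9.8)^2 = 56.25 + 96.04 = 152.29

z_bar = 7.5000 + 9.8000i, z*z_bar = 152.29


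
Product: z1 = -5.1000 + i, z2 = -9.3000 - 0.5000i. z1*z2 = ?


Real = -5.1*(-9.3) - 1*(-0.5) = 47.43 - (-0.5) = 47.93
Imag = -5.1*(-0.5) - (9.3)*1 = 2.55 - (9.3) = -6.75

47.9300 - 6.7500i


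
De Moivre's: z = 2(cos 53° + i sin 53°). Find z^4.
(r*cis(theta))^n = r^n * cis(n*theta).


r^4 = 2^4 = 16
n*theta = 4*53° = 212° = 212° (mod 360)
a = 16*cos(212°) = -13.5688
b = 16*sin(212°) = -8.4787

16 cis(212°) = -13.5688 - 8.4787i


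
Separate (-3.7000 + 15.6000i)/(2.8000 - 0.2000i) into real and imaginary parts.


Multiply by conjugate: (-3.7000 + 15.6000i)(2.8000 + 0.2000i) / (2.8^2 + (-0.2)^2)
Numerator real = -3.7*2.8 + 15.6*(-0.2) = -13.48
Numerator imag = 15.6*2.8 - (-3.7)*(-0.2) = 42.94
Denominator = 7.88
Re(z) = -13.48/7.88 = -1.7107
Im(z) = 42.94/7.88 = 5.4492

Re(z) = -1.7107, Im(z) = 5.4492


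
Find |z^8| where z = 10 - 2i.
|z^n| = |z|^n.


|z| = sqrt(100+4) = sqrt(104) = 10.1980
|z^8| = |z|^8 = (sqrt(104))^8 = 104^4 = 116985856

|z^8| = 116985856


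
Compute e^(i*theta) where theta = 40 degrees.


cos(40°) = 0.7660
sin(40°) = 0.6428

e^(i*40°) = 0.7660 + 0.6428i


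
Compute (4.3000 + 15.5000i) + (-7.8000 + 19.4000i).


Real: 4.3 - 7.8 = -3.5
Imag: 15.5 + 19.4 = 34.9

-3.5000 + 34.9000i


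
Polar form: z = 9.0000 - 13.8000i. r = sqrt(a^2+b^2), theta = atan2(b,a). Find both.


r = sqrt(81+190.44) = sqrt(271.44) = 16.4754
theta = atan2(-13.8, 9) = -56.8887 degrees

r = 16.4754, theta = -56.8887 degrees


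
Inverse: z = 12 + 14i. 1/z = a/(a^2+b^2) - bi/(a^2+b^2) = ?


|z|^2 = 144+196 = 340
1/z = (12 - 14i)/340

1/z = 0.0353 - 0.0412i


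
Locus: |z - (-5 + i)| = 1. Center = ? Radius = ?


|z - z0| = r is a circle with center z0 and radius r.
Center = (-5, 1), radius = 1

Circle with center (-5, 1) and radius 1


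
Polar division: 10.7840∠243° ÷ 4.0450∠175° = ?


r = 10.7840 / 4.0450 = 2.6660
theta = 243° - 175° = 68° = 68° (mod 360)

2.6660 cis(68°)


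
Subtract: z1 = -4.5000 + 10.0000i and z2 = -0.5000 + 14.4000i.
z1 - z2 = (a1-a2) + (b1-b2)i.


Real: -4.5 + 0.5 = -4
Imag: 10 - 14.4 = -4.4

-4.0000 - 4.4000i


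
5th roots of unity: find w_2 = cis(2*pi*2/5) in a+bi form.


Angle = 360*2/5 = 144°
a = cos(144°) = -0.8090
b = sin(144°) = 0.5878

-0.8090 + 0.5878i


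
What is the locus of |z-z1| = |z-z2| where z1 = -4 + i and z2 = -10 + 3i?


Equal distances means the locus is the perpendicular bisector of z1 and z2.
Midpoint = ((-4+(-10))/2, (1+3)/2) = (-7.0000, 2.0000)

Perpendicular bisector through (-7.0000, 2.0000)


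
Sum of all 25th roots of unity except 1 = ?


With w = e^(2*pi*i/25), all 25 of the 25th roots of unity w^0 = 1, w, ..., w^(24) sum to 0: 1 + w + ... + w^(24) = (1 - w^25)/(1 - w) = 0 since w^25 = 1, w ≠ 1.
Removing the root 1: w + w^2 + ... + w^(24) = 0 - 1 = -1

Sum = -1


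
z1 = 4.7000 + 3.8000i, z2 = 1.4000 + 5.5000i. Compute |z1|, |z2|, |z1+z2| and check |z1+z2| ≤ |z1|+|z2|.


|z1| = sqrt(4.7^2 + 3.8^2) = sqrt(36.53) = 6.0440
|z2| = sqrt(1.4^2 + 5.5^2) = sqrt(32.21) = 5.6754
z1+z2 = 6.1000 + 9.3000i
|z1+z2| = sqrt(123.7) = 11.1221
|z1|+|z2| = 6.0440 + 5.6754 = 11.7194

|z1+z2| = 11.1221 ≤ |z1|+|z2| = 11.7194 (verified)


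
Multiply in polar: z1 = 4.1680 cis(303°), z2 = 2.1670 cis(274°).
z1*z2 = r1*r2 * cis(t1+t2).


r = 4.1680 * 2.1670 = 9.0321
theta = 303° + 274° = 577° = 217° (mod 360)

9.0321 cis(217°)


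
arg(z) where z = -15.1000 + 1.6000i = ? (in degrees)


Re = -15.1, Im = 1.6
arg = atan2(1.6, -15.1) = 173.9515 degrees

arg(z) = 173.9515 degrees


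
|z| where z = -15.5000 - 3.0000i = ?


|z| = sqrt((-15.5)^2 + (-3)^2) = sqrt(240.25 + 9) = sqrt(249.25) = 15.7877

|z| = 15.7877


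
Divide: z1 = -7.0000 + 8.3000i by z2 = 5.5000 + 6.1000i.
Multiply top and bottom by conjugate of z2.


Conjugate of z2 = 5.5000 - 6.1000i
Numerator: (-7.0000 + 8.3000i)(5.5000 - 6.1000i) = 12.1300 + 88.3500i
Denominator: 5.5^2 + 6.1^2 = 67.46
Result = (12.1300 + 88.3500i)/67.46

0.1798 + 1.3097i


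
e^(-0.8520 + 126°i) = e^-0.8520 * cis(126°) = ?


e^-0.8520 = 0.4266
cos(126°) = -0.587785
sin(126°) = 0.809
Real = 0.4266*(-0.587785) = -0.2507
Imag = 0.4266*0.809 = 0.3451

-0.2507 + 0.3451i


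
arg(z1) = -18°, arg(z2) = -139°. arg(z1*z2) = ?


arg(z1*z2) = -18° - 139° = -157°
Normalized to (-180°, 180°]: -157°

-157°


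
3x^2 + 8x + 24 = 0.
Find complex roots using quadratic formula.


disc = 8^2 - 4*3*24 = 64 - 288 = -224
sqrt(|disc|) = sqrt(224) = 14.9666
Real part = -8/(2*3) = -1.3333
Imag part = 14.9666/(2*3) = 2.4944

-1.3333 ± 2.4944i


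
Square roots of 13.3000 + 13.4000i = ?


|z| = sqrt(176.89+179.56) = 18.8799
sqrt((|z|+a)/2) = sqrt((18.8799+13.3)/2) = sqrt(16.0899) = 4.0112
sqrt((|z|-a)/2) = sqrt((18.8799-13.3)/2) = sqrt(2.7899) = 1.6703

±(4.0112 + 1.6703i) i.e. 4.0112 + 1.6703i and -4.0112 - 1.6703i


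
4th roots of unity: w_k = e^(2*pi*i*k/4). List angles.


The 4th roots of unity are cis(360k/4°) for k=0..3
Angle step = 360/4 = 90°
Primitive root: cis(90°)
Primitive root = 0 + 1.0000i

4 roots at angles: 0°, 90°, 180°, 270°


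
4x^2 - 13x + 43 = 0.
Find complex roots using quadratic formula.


disc = (-13)^2 - 4*4*43 = 169 - 688 = -519
sqrt(|disc|) = sqrt(519) = 22.7816
Real part = 13/(2*4) = 1.6250
Imag part = 22.7816/(2*4) = 2.8477

1.6250 ± 2.8477i


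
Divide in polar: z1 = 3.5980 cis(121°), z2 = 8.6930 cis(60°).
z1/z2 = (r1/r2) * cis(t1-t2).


r = 3.5980 / 8.6930 = 0.4139
theta = 121° - 60° = 61° = 61° (mod 360)

0.4139 cis(61°)


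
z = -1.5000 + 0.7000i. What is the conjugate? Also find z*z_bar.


z_bar = -1.5000 - 0.7000i
z*z_bar = (-1.5)^2 + 0.7^2 = 2.25 + 0.49 = 2.74

z_bar = -1.5000 - 0.7000i, z*z_bar = 2.74


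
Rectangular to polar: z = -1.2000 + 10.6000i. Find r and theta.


r = sqrt(1.44+112.36) = sqrt(113.8) = 10.6677
theta = atan2(10.6, -1.2) = 96.4588 degrees

r = 10.6677, theta = 96.4588 degrees


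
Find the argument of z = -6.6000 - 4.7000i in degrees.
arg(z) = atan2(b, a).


Re = -6.6, Im = -4.7
arg = atan2(-4.7, -6.6) = -144.5445 degrees

arg(z) = -144.5445 degrees


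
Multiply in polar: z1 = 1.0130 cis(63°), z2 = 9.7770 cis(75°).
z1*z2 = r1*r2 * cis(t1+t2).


r = 1.0130 * 9.7770 = 9.9041
theta = 63° + 75° = 138° = 138° (mod 360)

9.9041 cis(138°)


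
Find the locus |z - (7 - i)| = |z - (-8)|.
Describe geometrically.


Equal distances means the locus is the perpendicular bisector of z1 and z2.
Midpoint = ((7+(-8))/2, (-1+0)/2) = (-0.5000, -0.5000)

Perpendicular bisector through (-0.5000, -0.5000)


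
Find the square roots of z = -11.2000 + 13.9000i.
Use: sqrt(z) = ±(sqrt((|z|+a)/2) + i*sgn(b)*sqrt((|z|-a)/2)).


|z| = sqrt(125.44+193.21) = 17.8508
sqrt((|z|+a)/2) = sqrt((17.8508+(-11.2))/2) = sqrt(3.3254) = 1.8236
sqrt((|z|-a)/2) = sqrt((17.8508-(-11.2))/2) = sqrt(14.5254) = 3.8112

±(1.8236 + 3.8112i) i.e. 1.8236 + 3.8112i and -1.8236 - 3.8112i


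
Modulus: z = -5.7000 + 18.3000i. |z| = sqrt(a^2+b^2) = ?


|z| = sqrt((-5.7)^2 + 18.3^2) = sqrt(32.49 + 334.89) = sqrt(367.38) = 19.1672

|z| = 19.1672


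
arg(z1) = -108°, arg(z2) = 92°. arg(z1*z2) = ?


arg(z1*z2) = -108° + 92° = -16°
Normalized to (-180°, 180°]: -16°

-16°


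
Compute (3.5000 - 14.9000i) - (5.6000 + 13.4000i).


Real: 3.5 - 5.6 = -2.1
Imag: -14.9 - 13.4 = -28.3

-2.1000 - 28.3000i


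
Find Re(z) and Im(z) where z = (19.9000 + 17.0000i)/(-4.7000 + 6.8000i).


Multiply by conjugate: (19.9000 + 17.0000i)(-4.7000 - 6.8000i) / ((-4.7)^2 + 6.8^2)
Numerator real = 19.9*(-4.7) + 17*6.8 = 22.07
Numerator imag = 17*(-4.7) - 19.9*6.8 = -215.22
Denominator = 68.33
Re(z) = 22.07/68.33 = 0.3230
Im(z) = -215.22/68.33 = -3.1497

Re(z) = 0.3230, Im(z) = -3.1497


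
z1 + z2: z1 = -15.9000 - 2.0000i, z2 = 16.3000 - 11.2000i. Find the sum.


Real: -15.9 + 16.3 = 0.4
Imag: -2 - 11.2 = -13.2

0.4000 - 13.2000i


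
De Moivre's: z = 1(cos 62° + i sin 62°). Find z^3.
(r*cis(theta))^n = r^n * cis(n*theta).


r^3 = 1^3 = 1
n*theta = 3*62° = 186° = 186° (mod 360)
a = 1*cos(186°) = -0.9945
b = 1*sin(186°) = -0.1045

1 cis(186°) = -0.9945 - 0.1045i


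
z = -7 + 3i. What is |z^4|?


|z| = sqrt(49+9) = sqrt(58) = 7.6158
|z^4| = |z|^4 = (sqrt(58))^4 = 58^2 = 3364

|z^4| = 3364


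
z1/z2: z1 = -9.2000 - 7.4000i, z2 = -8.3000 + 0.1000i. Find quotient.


Conjugate of z2 = -8.3000 - 0.1000i
Numerator: (-9.2000 - 7.4000i)(-8.3000 - 0.1000i) = 75.6200 + 62.3400i
Denominator: (-8.3)^2 + 0.1^2 = 68.9
Result = (75.6200 + 62.3400i)/68.9

1.0975 + 0.9048i


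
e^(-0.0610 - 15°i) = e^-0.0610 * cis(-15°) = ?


e^-0.0610 = 0.94082
cos(-15°) = 0.96593
sin(-15°) = -0.2588
Real = 0.94082*0.96593 = 0.9088
Imag = 0.94082*(-0.2588) = -0.2435

0.9088 - 0.2435i


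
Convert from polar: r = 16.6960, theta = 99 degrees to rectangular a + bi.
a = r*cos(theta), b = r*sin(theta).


a = 16.6960*cos(99°) = 16.6960*(-0.15643) = -2.6118
b = 16.6960*sin(99°) = 16.6960*0.987688 = 16.4904

-2.6118 + 16.4904i


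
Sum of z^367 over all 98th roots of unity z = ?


The roots are w_k = w^k with w = e^(2*pi*i/98), and (w^k)^367 = (w^367)^k.
So S = 1 + u + u^2 + ... + u^(97) with u = w^367.
367 = 3*98 + 73, so 367 is not a multiple of 98: u = (w^98)^3 * w^73 = w^73 ≠ 1 (w is a primitive 98th root), while u^98 = (w^98)^367 = 1.
Geometric series: S = (1 - u^98)/(1 - u) = (1 - 1)/(1 - u) = 0

S = 0


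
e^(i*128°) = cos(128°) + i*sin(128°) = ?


cos(128°) = -0.6157
sin(128°) = 0.7880

e^(i*128°) = -0.6157 + 0.7880i


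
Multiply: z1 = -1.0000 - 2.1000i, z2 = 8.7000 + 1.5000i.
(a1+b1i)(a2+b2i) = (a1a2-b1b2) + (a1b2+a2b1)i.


Real = -1*8.7 - (-2.1)*1.5 = -8.7 - (-3.15) = -5.55
Imag = -1*1.5 + 8.7*(-2.1) = -1.5 - (18.27) = -19.77

-5.5500 - 19.7700i


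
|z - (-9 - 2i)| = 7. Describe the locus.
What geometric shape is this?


|z - z0| = r is a circle with center z0 and radius r.
Center = (-9, -2), radius = 7

Circle with center (-9, -2) and radius 7


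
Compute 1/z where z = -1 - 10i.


|z|^2 = 1+100 = 101
1/z = (-1 + 10i)/101

1/z = -0.0099 + 0.0990i


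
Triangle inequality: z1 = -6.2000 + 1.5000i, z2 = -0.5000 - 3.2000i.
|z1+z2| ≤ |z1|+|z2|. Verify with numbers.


|z1| = sqrt((-6.2)^2 + 1.5^2) = sqrt(40.69) = 6.3789
|z2| = sqrt((-0.5)^2 + (-3.2)^2) = sqrt(10.49) = 3.2388
z1+z2 = -6.7000 - 1.7000i
|z1+z2| = sqrt(47.78) = 6.9123
|z1|+|z2| = 6.3789 + 3.2388 = 9.6177

|z1+z2| = 6.9123 ≤ |z1|+|z2| = 9.6177 (verified)


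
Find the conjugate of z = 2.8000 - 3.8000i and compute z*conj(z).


z_bar = 2.8000 + 3.8000i
z*z_bar = 2.8^2 + (-3.8)^2 = 7.84 + 14.44 = 22.28

z_bar = 2.8000 + 3.8000i, z*z_bar = 22.28


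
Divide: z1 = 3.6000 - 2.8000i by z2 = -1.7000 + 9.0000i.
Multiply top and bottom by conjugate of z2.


Conjugate of z2 = -1.7000 - 9.0000i
Numerator: (3.6000 - 2.8000i)(-1.7000 - 9.0000i) = -31.3200 - 27.6400i
Denominator: (-1.7)^2 + 9^2 = 83.89
Result = (-31.3200 - 27.6400i)/83.89

-0.3733 - 0.3295i


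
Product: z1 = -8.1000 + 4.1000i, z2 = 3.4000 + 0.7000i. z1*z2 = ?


Real = -8.1*3.4 - 4.1*0.7 = -27.54 - 2.87 = -30.41
Imag = -8.1*0.7 + 3.4*4.1 = -5.67 + 13.94 = 8.27

-30.4100 + 8.2700i


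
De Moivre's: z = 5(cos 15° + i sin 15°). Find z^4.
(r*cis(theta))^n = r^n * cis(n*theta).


r^4 = 5^4 = 625
n*theta = 4*15° = 60° = 60° (mod 360)
a = 625*cos(60°) = 312.5000
b = 625*sin(60°) = 541.2659

625 cis(60°) = 312.5000 + 541.2659i


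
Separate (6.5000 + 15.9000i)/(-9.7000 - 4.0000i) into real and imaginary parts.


Multiply by conjugate: (6.5000 + 15.9000i)(-9.7000 + 4.0000i) / ((-9.7)^2 + (-4)^2)
Numerator real = 6.5*(-9.7) + 15.9*(-4) = -126.65
Numerator imag = 15.9*(-9.7) - 6.5*(-4) = -128.23
Denominator = 110.09
Re(z) = -126.65/110.09 = -1.1504
Im(z) = -128.23/110.09 = -1.1648

Re(z) = -1.1504, Im(z) = -1.1648


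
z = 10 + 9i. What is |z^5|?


|z| = sqrt(100+81) = sqrt(181) = 13.4536
|z^5| = |z|^5 = (sqrt(181))^5 = 181^2 * sqrt(181) = 32761*sqrt(181)

|z^5| = 32761*sqrt(181) ≈ 440754.1774


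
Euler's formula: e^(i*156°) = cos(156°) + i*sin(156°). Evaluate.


cos(156°) = -0.9135
sin(156°) = 0.4067

e^(i*156°) = -0.9135 + 0.4067i


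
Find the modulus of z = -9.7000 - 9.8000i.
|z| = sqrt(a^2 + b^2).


|z| = sqrt((-9.7)^2 + (-9.8)^2) = sqrt(94.09 + 96.04) = sqrt(190.13) = 13.7888

|z| = 13.7888


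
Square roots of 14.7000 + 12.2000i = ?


|z| = sqrt(216.09+148.84) = 19.1031
sqrt((|z|+a)/2) = sqrt((19.1031+14.7)/2) = sqrt(16.9016) = 4.1112
sqrt((|z|-a)/2) = sqrt((19.1031-14.7)/2) = sqrt(2.2016) = 1.4838

±(4.1112 + 1.4838i) i.e. 4.1112 + 1.4838i and -4.1112 - 1.4838i


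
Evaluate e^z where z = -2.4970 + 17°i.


e^-2.4970 = 0.0823
cos(17°) = 0.9563
sin(17°) = 0.2924
Real = 0.0823*0.9563 = 0.0787
Imag = 0.0823*0.2924 = 0.0241

0.0787 + 0.0241i


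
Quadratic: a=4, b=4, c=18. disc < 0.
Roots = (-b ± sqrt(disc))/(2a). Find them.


disc = 4^2 - 4*4*18 = 16 - 288 = -272
sqrt(|disc|) = sqrt(272) = 16.4924
Real part = -4/(2*4) = -0.5000
Imag part = 16.4924/(2*4) = 2.0616

-0.5000 ± 2.0616i


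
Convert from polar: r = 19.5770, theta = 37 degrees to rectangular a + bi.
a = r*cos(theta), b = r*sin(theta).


a = 19.5770*cos(37°) = 19.5770*0.798636 = 15.6349
b = 19.5770*sin(37°) = 19.5770*0.601815 = 11.7817

15.6349 + 11.7817i


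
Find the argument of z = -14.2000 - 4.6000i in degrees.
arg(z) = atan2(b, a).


Re = -14.2, Im = -4.6
arg = atan2(-4.6, -14.2) = -162.0506 degrees

arg(z) = -162.0506 degrees


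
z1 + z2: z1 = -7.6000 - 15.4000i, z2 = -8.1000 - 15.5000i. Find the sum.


Real: -7.6 - 8.1 = -15.7
Imag: -15.4 - 15.5 = -30.9

-15.7000 - 30.9000i


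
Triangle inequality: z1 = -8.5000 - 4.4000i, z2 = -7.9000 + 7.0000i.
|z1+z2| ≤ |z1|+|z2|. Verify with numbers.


|z1| = sqrt((-8.5)^2 + (-4.4)^2) = sqrt(91.61) = 9.5713
|z2| = sqrt((-7.9)^2 + 7^2) = sqrt(111.41) = 10.5551
z1+z2 = -16.4000 + 2.6000i
|z1+z2| = sqrt(275.72) = 16.6048
|z1|+|z2| = 9.5713 + 10.5551 = 20.1264

|z1+z2| = 16.6048 ≤ |z1|+|z2| = 20.1264 (verified)


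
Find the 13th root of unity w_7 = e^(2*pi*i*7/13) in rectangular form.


Angle = 360*7/13 = 193.8462°
a = cos(193.8462°) = -0.9709
b = sin(193.8462°) = -0.2393

-0.9709 - 0.2393i


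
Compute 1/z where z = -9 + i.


|z|^2 = 81+1 = 82
1/z = (-9 - 1i)/82

1/z = -0.1098 - 0.0122i


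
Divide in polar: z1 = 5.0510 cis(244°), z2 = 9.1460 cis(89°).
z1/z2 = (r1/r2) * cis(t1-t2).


r = 5.0510 / 9.1460 = 0.5523
theta = 244° - 89° = 155° = 155° (mod 360)

0.5523 cis(155°)


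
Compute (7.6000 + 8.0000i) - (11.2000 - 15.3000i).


Real: 7.6 - 11.2 = -3.6
Imag: 8 + 15.3 = 23.3

-3.6000 + 23.3000i


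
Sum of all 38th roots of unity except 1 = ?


With w = e^(2*pi*i/38), all 38 of the 38th roots of unity w^0 = 1, w, ..., w^(37) sum to 0: 1 + w + ... + w^(37) = (1 - w^38)/(1 - w) = 0 since w^38 = 1, w ≠ 1.
Removing the root 1: w + w^2 + ... + w^(37) = 0 - 1 = -1

Sum = -1


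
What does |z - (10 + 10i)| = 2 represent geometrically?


|z - z0| = r is a circle with center z0 and radius r.
Center = (10, 10), radius = 2

Circle with center (10, 10) and radius 2


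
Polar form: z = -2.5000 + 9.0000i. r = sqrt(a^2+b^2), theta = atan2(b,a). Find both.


r = sqrt(6.25+81) = sqrt(87.25) = 9.3408
theta = atan2(9, -2.5) = 105.5241 degrees

r = 9.3408, theta = 105.5241 degrees


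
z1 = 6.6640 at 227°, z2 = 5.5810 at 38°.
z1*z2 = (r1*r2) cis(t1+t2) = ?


r = 6.6640 * 5.5810 = 37.1918
theta = 227° + 38° = 265° = 265° (mod 360)

37.1918 cis(265°)


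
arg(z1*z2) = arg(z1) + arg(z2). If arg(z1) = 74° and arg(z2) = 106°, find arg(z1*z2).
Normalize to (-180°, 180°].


arg(z1*z2) = 74° + 106° = 180°
Normalized to (-180°, 180°]: 180°

180°


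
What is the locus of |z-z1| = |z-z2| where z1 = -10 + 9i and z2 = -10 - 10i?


Equal distances means the locus is the perpendicular bisector of z1 and z2.
Midpoint = ((-10+(-10))/2, (9+(-10))/2) = (-10.0000, -0.5000)

Perpendicular bisector through (-10.0000, -0.5000)


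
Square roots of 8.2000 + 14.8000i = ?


|z| = sqrt(67.24+219.04) = 16.9198
sqrt((|z|+a)/2) = sqrt((16.9198+8.2)/2) = sqrt(12.5599) = 3.5440
sqrt((|z|-a)/2) = sqrt((16.9198-8.2)/2) = sqrt(4.3599) = 2.0880

±(3.5440 + 2.0880i) i.e. 3.5440 + 2.0880i and -3.5440 - 2.0880i


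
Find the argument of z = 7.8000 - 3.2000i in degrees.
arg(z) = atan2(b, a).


Re = 7.8, Im = -3.2
arg = atan2(-3.2, 7.8) = -22.3062 degrees

arg(z) = -22.3062 degrees


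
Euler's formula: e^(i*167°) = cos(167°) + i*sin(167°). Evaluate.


cos(167°) = -0.9744
sin(167°) = 0.2250

e^(i*167°) = -0.9744 + 0.2250i


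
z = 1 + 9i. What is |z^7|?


|z| = sqrt(1+81) = sqrt(82) = 9.0554
|z^7| = |z|^7 = (sqrt(82))^7 = 82^3 * sqrt(82) = 551368*sqrt(82)

|z^7| = 551368*sqrt(82) ≈ 4992849.5928


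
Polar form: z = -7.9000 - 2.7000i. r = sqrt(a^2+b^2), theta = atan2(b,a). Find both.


r = sqrt(62.41+7.29) = sqrt(69.7) = 8.3487
theta = atan2(-2.7, -7.9) = -161.1310 degrees

r = 8.3487, theta = -161.1310 degrees


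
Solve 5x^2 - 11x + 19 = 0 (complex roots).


disc = (-11)^2 - 4*5*19 = 121 - 380 = -259
sqrt(|disc|) = sqrt(259) = 16.0935
Real part = 11/(2*5) = 1.1000
Imag part = 16.0935/(2*5) = 1.6093

1.1000 ± 1.6093i


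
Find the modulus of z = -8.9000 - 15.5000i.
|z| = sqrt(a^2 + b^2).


|z| = sqrt((-8.9)^2 + (-15.5)^2) = sqrt(79.21 + 240.25) = sqrt(319.46) = 17.8734

|z| = 17.8734


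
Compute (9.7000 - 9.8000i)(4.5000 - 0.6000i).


Real = 9.7*4.5 - (-9.8)*(-0.6) = 43.65 - 5.88 = 37.77
Imag = 9.7*(-0.6) + 4.5*(-9.8) = -5.82 - (44.1) = -49.92

37.7700 - 49.9200i


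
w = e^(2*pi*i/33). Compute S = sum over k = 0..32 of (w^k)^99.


The roots are w_k = w^k with w = e^(2*pi*i/33), and (w^k)^99 = (w^99)^k.
So S = 1 + u + u^2 + ... + u^(32) with u = w^99.
99 = 3*33 + 0, so 99 is a multiple of 33 and u = (w^33)^3 = 1.
Every one of the 33 terms equals 1: S = 33

S = 33


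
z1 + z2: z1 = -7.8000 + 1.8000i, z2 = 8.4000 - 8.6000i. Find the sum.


Real: -7.8 + 8.4 = 0.6
Imag: 1.8 - 8.6 = -6.8

0.6000 - 6.8000i


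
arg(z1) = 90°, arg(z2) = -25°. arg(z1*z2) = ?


arg(z1*z2) = 90° - 25° = 65°
Normalized to (-180°, 180°]: 65°

65°


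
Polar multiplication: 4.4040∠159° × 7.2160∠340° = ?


r = 4.4040 * 7.2160 = 31.7793
theta = 159° + 340° = 499° = 139° (mod 360)

31.7793 cis(139°)


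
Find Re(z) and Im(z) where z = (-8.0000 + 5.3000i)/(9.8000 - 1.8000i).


Multiply by conjugate: (-8.0000 + 5.3000i)(9.8000 + 1.8000i) / (9.8^2 + (-1.8)^2)
Numerator real = -8*9.8 + 5.3*(-1.8) = -87.94
Numerator imag = 5.3*9.8 - (-8)*(-1.8) = 37.54
Denominator = 99.28
Re(z) = -87.94/99.28 = -0.8858
Im(z) = 37.54/99.28 = 0.3781

Re(z) = -0.8858, Im(z) = 0.3781


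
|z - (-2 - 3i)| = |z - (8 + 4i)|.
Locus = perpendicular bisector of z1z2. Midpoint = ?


Equal distances means the locus is the perpendicular bisector of z1 and z2.
Midpoint = ((-2+8)/2, (-3+4)/2) = (3.0000, 0.5000)

Perpendicular bisector through (3.0000, 0.5000)


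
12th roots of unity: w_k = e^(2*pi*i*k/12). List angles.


The 12th roots of unity are cis(360k/12°) for k=0..11
Angle step = 360/12 = 30°
Primitive root: cis(30°)
Primitive root = 0.8660 + 0.5000i

12 roots at angles: 0°, 30°, 60°, 90°, 120°, 150°, 180°, 210°, 240°, 270°, 300°, 330°
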